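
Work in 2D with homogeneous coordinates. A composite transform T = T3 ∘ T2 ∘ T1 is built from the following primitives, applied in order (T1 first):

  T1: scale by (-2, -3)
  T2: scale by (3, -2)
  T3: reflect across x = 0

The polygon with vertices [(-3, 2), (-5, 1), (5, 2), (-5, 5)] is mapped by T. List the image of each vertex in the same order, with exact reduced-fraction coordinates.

T1 scale by (-2, -3): (-3, 2) → (6, -6); (-5, 1) → (10, -3); (5, 2) → (-10, -6); (-5, 5) → (10, -15)
T2 scale by (3, -2): (6, -6) → (18, 12); (10, -3) → (30, 6); (-10, -6) → (-30, 12); (10, -15) → (30, 30)
T3 reflect across x = 0: (18, 12) → (-18, 12); (30, 6) → (-30, 6); (-30, 12) → (30, 12); (30, 30) → (-30, 30)

image vertices: (-18, 12), (-30, 6), (30, 12), (-30, 30)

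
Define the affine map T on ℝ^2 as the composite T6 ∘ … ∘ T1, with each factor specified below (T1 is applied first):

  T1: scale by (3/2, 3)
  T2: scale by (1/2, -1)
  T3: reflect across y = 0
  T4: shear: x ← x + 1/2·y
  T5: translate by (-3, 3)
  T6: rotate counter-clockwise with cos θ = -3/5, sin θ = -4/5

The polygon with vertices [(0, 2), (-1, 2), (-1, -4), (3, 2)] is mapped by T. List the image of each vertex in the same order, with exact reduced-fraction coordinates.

T1 scale by (3/2, 3): (0, 2) → (0, 6); (-1, 2) → (-3/2, 6); (-1, -4) → (-3/2, -12); (3, 2) → (9/2, 6)
T2 scale by (1/2, -1): (0, 6) → (0, -6); (-3/2, 6) → (-3/4, -6); (-3/2, -12) → (-3/4, 12); (9/2, 6) → (9/4, -6)
T3 reflect across y = 0: (0, -6) → (0, 6); (-3/4, -6) → (-3/4, 6); (-3/4, 12) → (-3/4, -12); (9/4, -6) → (9/4, 6)
T4 shear: x ← x + 1/2·y: (0, 6) → (3, 6); (-3/4, 6) → (9/4, 6); (-3/4, -12) → (-27/4, -12); (9/4, 6) → (21/4, 6)
T5 translate by (-3, 3): (3, 6) → (0, 9); (9/4, 6) → (-3/4, 9); (-27/4, -12) → (-39/4, -9); (21/4, 6) → (9/4, 9)
T6 rotate counter-clockwise with cos θ = -3/5, sin θ = -4/5: (0, 9) → (36/5, -27/5); (-3/4, 9) → (153/20, -24/5); (-39/4, -9) → (-27/20, 66/5); (9/4, 9) → (117/20, -36/5)

image vertices: (36/5, -27/5), (153/20, -24/5), (-27/20, 66/5), (117/20, -36/5)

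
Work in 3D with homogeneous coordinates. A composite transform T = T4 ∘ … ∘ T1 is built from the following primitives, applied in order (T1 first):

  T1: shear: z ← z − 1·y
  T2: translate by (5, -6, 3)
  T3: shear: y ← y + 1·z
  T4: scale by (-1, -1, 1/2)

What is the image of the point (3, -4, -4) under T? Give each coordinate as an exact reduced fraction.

T1 shear: z ← z − 1·y: (3, -4, -4) → (3, -4, 0)
T2 translate by (5, -6, 3): (3, -4, 0) → (8, -10, 3)
T3 shear: y ← y + 1·z: (8, -10, 3) → (8, -7, 3)
T4 scale by (-1, -1, 1/2): (8, -7, 3) → (-8, 7, 3/2)

T(p) = (-8, 7, 3/2)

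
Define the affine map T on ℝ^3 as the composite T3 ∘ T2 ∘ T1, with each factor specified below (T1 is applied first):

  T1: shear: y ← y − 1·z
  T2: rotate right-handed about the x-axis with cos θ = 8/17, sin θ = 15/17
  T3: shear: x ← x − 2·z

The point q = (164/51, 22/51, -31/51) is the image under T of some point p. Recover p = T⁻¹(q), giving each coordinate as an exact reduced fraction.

p = (2, -1, -2/3)

T1 = [1 0 0 0; 0 1 -1 0; 0 0 1 0; 0 0 0 1]
T2·T1 = [1 0 0 0; 0 8/17 -23/17 0; 0 15/17 -7/17 0; 0 0 0 1]
T3·…·T1 = [1 -30/17 14/17 0; 0 8/17 -23/17 0; 0 15/17 -7/17 0; 0 0 0 1]
det M = 1; M⁻¹ = [1 0 2 0; 0 -7/17 23/17 0; 0 -15/17 8/17 0; 0 0 0 1]
M⁻¹ · (164/51, 22/51, -31/51)ᵀ = (2, -1, -2/3)ᵀ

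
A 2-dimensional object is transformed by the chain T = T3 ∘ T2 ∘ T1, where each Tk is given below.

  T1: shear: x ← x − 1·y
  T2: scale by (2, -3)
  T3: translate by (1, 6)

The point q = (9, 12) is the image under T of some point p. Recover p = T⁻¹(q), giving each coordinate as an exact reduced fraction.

T1 = [1 -1 0; 0 1 0; 0 0 1]
T2·T1 = [2 -2 0; 0 -3 0; 0 0 1]
T3·…·T1 = [2 -2 1; 0 -3 6; 0 0 1]
det M = -6; M⁻¹ = [1/2 -1/3 3/2; 0 -1/3 2; 0 0 1]
M⁻¹ · (9, 12)ᵀ = (2, -2)ᵀ

p = (2, -2)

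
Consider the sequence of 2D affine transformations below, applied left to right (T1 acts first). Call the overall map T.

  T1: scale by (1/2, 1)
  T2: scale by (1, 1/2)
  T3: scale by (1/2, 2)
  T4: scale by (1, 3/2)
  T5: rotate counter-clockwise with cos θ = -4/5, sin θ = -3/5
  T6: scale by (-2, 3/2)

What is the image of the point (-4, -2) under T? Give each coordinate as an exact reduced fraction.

T(p) = (2, 9/2)

T1 scale by (1/2, 1): (-4, -2) → (-2, -2)
T2 scale by (1, 1/2): (-2, -2) → (-2, -1)
T3 scale by (1/2, 2): (-2, -1) → (-1, -2)
T4 scale by (1, 3/2): (-1, -2) → (-1, -3)
T5 rotate counter-clockwise with cos θ = -4/5, sin θ = -3/5: (-1, -3) → (-1, 3)
T6 scale by (-2, 3/2): (-1, 3) → (2, 9/2)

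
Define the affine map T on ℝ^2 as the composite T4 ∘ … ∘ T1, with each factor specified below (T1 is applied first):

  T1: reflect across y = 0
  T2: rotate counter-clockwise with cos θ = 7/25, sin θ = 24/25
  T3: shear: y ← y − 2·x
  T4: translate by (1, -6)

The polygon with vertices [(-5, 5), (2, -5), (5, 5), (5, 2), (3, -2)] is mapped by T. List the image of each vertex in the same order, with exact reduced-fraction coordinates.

T1 reflect across y = 0: (-5, 5) → (-5, -5); (2, -5) → (2, 5); (5, 5) → (5, -5); (5, 2) → (5, -2); (3, -2) → (3, 2)
T2 rotate counter-clockwise with cos θ = 7/25, sin θ = 24/25: (-5, -5) → (17/5, -31/5); (2, 5) → (-106/25, 83/25); (5, -5) → (31/5, 17/5); (5, -2) → (83/25, 106/25); (3, 2) → (-27/25, 86/25)
T3 shear: y ← y − 2·x: (17/5, -31/5) → (17/5, -13); (-106/25, 83/25) → (-106/25, 59/5); (31/5, 17/5) → (31/5, -9); (83/25, 106/25) → (83/25, -12/5); (-27/25, 86/25) → (-27/25, 28/5)
T4 translate by (1, -6): (17/5, -13) → (22/5, -19); (-106/25, 59/5) → (-81/25, 29/5); (31/5, -9) → (36/5, -15); (83/25, -12/5) → (108/25, -42/5); (-27/25, 28/5) → (-2/25, -2/5)

image vertices: (22/5, -19), (-81/25, 29/5), (36/5, -15), (108/25, -42/5), (-2/25, -2/5)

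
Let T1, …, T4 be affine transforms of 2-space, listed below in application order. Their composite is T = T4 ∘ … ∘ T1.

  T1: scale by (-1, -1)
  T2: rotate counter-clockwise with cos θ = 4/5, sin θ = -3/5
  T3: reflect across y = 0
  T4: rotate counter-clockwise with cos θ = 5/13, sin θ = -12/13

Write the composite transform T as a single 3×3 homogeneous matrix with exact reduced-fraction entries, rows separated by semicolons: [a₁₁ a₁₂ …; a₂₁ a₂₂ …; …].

T = [-56/65 33/65 0; 33/65 56/65 0; 0 0 1]

T1 = [-1 0 0; 0 -1 0; 0 0 1]
T2·T1 = [-4/5 -3/5 0; 3/5 -4/5 0; 0 0 1]
T3·…·T1 = [-4/5 -3/5 0; -3/5 4/5 0; 0 0 1]
T4·…·T1 = [-56/65 33/65 0; 33/65 56/65 0; 0 0 1]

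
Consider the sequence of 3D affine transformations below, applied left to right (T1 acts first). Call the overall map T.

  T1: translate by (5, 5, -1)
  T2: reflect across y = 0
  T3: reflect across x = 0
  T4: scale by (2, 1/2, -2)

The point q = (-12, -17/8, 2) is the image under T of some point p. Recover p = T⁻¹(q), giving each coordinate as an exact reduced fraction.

p = (1, -3/4, 0)

T1 = [1 0 0 5; 0 1 0 5; 0 0 1 -1; 0 0 0 1]
T2·T1 = [1 0 0 5; 0 -1 0 -5; 0 0 1 -1; 0 0 0 1]
T3·…·T1 = [-1 0 0 -5; 0 -1 0 -5; 0 0 1 -1; 0 0 0 1]
T4·…·T1 = [-2 0 0 -10; 0 -1/2 0 -5/2; 0 0 -2 2; 0 0 0 1]
det M = -2; M⁻¹ = [-1/2 0 0 -5; 0 -2 0 -5; 0 0 -1/2 1; 0 0 0 1]
M⁻¹ · (-12, -17/8, 2)ᵀ = (1, -3/4, 0)ᵀ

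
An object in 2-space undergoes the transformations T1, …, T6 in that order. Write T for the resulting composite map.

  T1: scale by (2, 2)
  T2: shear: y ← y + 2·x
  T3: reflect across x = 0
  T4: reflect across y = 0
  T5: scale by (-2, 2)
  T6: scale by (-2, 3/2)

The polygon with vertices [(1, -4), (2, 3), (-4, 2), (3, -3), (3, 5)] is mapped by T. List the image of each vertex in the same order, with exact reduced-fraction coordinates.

image vertices: (-8, 12), (-16, -42), (32, 36), (-24, -18), (-24, -66)

T1 scale by (2, 2): (1, -4) → (2, -8); (2, 3) → (4, 6); (-4, 2) → (-8, 4); (3, -3) → (6, -6); (3, 5) → (6, 10)
T2 shear: y ← y + 2·x: (2, -8) → (2, -4); (4, 6) → (4, 14); (-8, 4) → (-8, -12); (6, -6) → (6, 6); (6, 10) → (6, 22)
T3 reflect across x = 0: (2, -4) → (-2, -4); (4, 14) → (-4, 14); (-8, -12) → (8, -12); (6, 6) → (-6, 6); (6, 22) → (-6, 22)
T4 reflect across y = 0: (-2, -4) → (-2, 4); (-4, 14) → (-4, -14); (8, -12) → (8, 12); (-6, 6) → (-6, -6); (-6, 22) → (-6, -22)
T5 scale by (-2, 2): (-2, 4) → (4, 8); (-4, -14) → (8, -28); (8, 12) → (-16, 24); (-6, -6) → (12, -12); (-6, -22) → (12, -44)
T6 scale by (-2, 3/2): (4, 8) → (-8, 12); (8, -28) → (-16, -42); (-16, 24) → (32, 36); (12, -12) → (-24, -18); (12, -44) → (-24, -66)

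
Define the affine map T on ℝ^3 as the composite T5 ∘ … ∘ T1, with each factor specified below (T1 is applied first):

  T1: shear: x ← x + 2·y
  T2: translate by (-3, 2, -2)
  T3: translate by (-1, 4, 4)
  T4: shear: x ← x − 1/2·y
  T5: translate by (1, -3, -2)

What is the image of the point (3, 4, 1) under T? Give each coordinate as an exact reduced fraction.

T1 shear: x ← x + 2·y: (3, 4, 1) → (11, 4, 1)
T2 translate by (-3, 2, -2): (11, 4, 1) → (8, 6, -1)
T3 translate by (-1, 4, 4): (8, 6, -1) → (7, 10, 3)
T4 shear: x ← x − 1/2·y: (7, 10, 3) → (2, 10, 3)
T5 translate by (1, -3, -2): (2, 10, 3) → (3, 7, 1)

T(p) = (3, 7, 1)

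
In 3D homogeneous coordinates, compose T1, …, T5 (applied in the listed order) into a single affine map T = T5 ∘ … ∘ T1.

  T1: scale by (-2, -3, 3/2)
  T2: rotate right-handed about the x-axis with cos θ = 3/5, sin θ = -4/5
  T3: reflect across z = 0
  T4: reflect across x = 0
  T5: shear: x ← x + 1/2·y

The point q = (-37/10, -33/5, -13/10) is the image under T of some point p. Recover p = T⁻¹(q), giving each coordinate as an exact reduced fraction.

T1 = [-2 0 0 0; 0 -3 0 0; 0 0 3/2 0; 0 0 0 1]
T2·T1 = [-2 0 0 0; 0 -9/5 6/5 0; 0 12/5 9/10 0; 0 0 0 1]
T3·…·T1 = [-2 0 0 0; 0 -9/5 6/5 0; 0 -12/5 -9/10 0; 0 0 0 1]
T4·…·T1 = [2 0 0 0; 0 -9/5 6/5 0; 0 -12/5 -9/10 0; 0 0 0 1]
T5·…·T1 = [2 -9/10 3/5 0; 0 -9/5 6/5 0; 0 -12/5 -9/10 0; 0 0 0 1]
det M = 9; M⁻¹ = [1/2 -1/4 0 0; 0 -1/5 -4/15 0; 0 8/15 -2/5 0; 0 0 0 1]
M⁻¹ · (-37/10, -33/5, -13/10)ᵀ = (-1/5, 5/3, -3)ᵀ

p = (-1/5, 5/3, -3)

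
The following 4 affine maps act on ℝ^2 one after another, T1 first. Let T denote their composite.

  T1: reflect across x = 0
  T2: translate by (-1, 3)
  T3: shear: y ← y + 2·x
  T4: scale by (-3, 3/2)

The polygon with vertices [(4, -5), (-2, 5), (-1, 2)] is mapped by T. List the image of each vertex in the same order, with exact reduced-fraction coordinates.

T1 reflect across x = 0: (4, -5) → (-4, -5); (-2, 5) → (2, 5); (-1, 2) → (1, 2)
T2 translate by (-1, 3): (-4, -5) → (-5, -2); (2, 5) → (1, 8); (1, 2) → (0, 5)
T3 shear: y ← y + 2·x: (-5, -2) → (-5, -12); (1, 8) → (1, 10); (0, 5) → (0, 5)
T4 scale by (-3, 3/2): (-5, -12) → (15, -18); (1, 10) → (-3, 15); (0, 5) → (0, 15/2)

image vertices: (15, -18), (-3, 15), (0, 15/2)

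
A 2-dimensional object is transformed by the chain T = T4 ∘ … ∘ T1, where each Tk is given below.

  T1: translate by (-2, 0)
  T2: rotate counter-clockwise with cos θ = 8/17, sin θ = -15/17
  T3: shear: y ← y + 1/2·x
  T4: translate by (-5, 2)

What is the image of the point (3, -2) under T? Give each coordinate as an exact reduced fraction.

T1 translate by (-2, 0): (3, -2) → (1, -2)
T2 rotate counter-clockwise with cos θ = 8/17, sin θ = -15/17: (1, -2) → (-22/17, -31/17)
T3 shear: y ← y + 1/2·x: (-22/17, -31/17) → (-22/17, -42/17)
T4 translate by (-5, 2): (-22/17, -42/17) → (-107/17, -8/17)

T(p) = (-107/17, -8/17)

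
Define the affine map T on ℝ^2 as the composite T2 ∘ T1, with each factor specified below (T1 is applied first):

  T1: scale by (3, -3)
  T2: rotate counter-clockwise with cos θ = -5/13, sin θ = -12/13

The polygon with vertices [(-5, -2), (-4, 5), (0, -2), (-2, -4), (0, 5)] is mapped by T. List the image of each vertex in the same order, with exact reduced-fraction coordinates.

T1 scale by (3, -3): (-5, -2) → (-15, 6); (-4, 5) → (-12, -15); (0, -2) → (0, 6); (-2, -4) → (-6, 12); (0, 5) → (0, -15)
T2 rotate counter-clockwise with cos θ = -5/13, sin θ = -12/13: (-15, 6) → (147/13, 150/13); (-12, -15) → (-120/13, 219/13); (0, 6) → (72/13, -30/13); (-6, 12) → (174/13, 12/13); (0, -15) → (-180/13, 75/13)

image vertices: (147/13, 150/13), (-120/13, 219/13), (72/13, -30/13), (174/13, 12/13), (-180/13, 75/13)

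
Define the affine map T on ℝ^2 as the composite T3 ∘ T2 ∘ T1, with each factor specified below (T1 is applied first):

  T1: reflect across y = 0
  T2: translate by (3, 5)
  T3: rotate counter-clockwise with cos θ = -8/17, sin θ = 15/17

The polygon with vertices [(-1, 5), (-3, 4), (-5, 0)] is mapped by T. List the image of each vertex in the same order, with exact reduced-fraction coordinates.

image vertices: (-16/17, 30/17), (-15/17, -8/17), (-59/17, -70/17)

T1 reflect across y = 0: (-1, 5) → (-1, -5); (-3, 4) → (-3, -4); (-5, 0) → (-5, 0)
T2 translate by (3, 5): (-1, -5) → (2, 0); (-3, -4) → (0, 1); (-5, 0) → (-2, 5)
T3 rotate counter-clockwise with cos θ = -8/17, sin θ = 15/17: (2, 0) → (-16/17, 30/17); (0, 1) → (-15/17, -8/17); (-2, 5) → (-59/17, -70/17)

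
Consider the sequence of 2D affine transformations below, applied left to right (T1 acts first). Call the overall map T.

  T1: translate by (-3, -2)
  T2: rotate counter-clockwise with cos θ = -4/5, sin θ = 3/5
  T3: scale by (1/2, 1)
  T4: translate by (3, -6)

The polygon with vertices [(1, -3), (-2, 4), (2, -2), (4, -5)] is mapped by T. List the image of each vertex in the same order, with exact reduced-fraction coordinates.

image vertices: (53/10, -16/5), (22/5, -53/5), (23/5, -17/5), (47/10, 1/5)

T1 translate by (-3, -2): (1, -3) → (-2, -5); (-2, 4) → (-5, 2); (2, -2) → (-1, -4); (4, -5) → (1, -7)
T2 rotate counter-clockwise with cos θ = -4/5, sin θ = 3/5: (-2, -5) → (23/5, 14/5); (-5, 2) → (14/5, -23/5); (-1, -4) → (16/5, 13/5); (1, -7) → (17/5, 31/5)
T3 scale by (1/2, 1): (23/5, 14/5) → (23/10, 14/5); (14/5, -23/5) → (7/5, -23/5); (16/5, 13/5) → (8/5, 13/5); (17/5, 31/5) → (17/10, 31/5)
T4 translate by (3, -6): (23/10, 14/5) → (53/10, -16/5); (7/5, -23/5) → (22/5, -53/5); (8/5, 13/5) → (23/5, -17/5); (17/10, 31/5) → (47/10, 1/5)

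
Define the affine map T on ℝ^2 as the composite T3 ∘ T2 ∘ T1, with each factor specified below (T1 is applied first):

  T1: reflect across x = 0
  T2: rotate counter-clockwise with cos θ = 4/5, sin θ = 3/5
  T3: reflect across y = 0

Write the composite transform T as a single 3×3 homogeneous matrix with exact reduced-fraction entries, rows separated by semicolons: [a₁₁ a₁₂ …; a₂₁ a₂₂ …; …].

T1 = [-1 0 0; 0 1 0; 0 0 1]
T2·T1 = [-4/5 -3/5 0; -3/5 4/5 0; 0 0 1]
T3·…·T1 = [-4/5 -3/5 0; 3/5 -4/5 0; 0 0 1]

T = [-4/5 -3/5 0; 3/5 -4/5 0; 0 0 1]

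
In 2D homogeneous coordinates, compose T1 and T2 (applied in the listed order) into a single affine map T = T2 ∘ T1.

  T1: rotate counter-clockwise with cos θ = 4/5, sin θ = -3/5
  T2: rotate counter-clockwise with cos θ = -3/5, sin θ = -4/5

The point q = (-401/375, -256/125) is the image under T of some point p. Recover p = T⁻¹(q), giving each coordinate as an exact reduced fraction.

p = (8/5, 5/3)

T1 = [4/5 3/5 0; -3/5 4/5 0; 0 0 1]
T2·T1 = [-24/25 7/25 0; -7/25 -24/25 0; 0 0 1]
det M = 1; M⁻¹ = [-24/25 -7/25 0; 7/25 -24/25 0; 0 0 1]
M⁻¹ · (-401/375, -256/125)ᵀ = (8/5, 5/3)ᵀ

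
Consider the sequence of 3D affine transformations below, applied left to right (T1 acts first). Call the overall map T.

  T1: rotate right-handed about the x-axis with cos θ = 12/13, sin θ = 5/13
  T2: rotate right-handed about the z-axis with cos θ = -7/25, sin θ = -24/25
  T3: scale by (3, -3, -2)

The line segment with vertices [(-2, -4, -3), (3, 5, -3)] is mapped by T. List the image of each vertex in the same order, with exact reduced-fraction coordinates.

image vertices: (-366/65, -513/65, 112/13), (4581/325, 4383/325, 22/13)

T1 rotate right-handed about the x-axis with cos θ = 12/13, sin θ = 5/13: (-2, -4, -3) → (-2, -33/13, -56/13); (3, 5, -3) → (3, 75/13, -11/13)
T2 rotate right-handed about the z-axis with cos θ = -7/25, sin θ = -24/25: (-2, -33/13, -56/13) → (-122/65, 171/65, -56/13); (3, 75/13, -11/13) → (1527/325, -1461/325, -11/13)
T3 scale by (3, -3, -2): (-122/65, 171/65, -56/13) → (-366/65, -513/65, 112/13); (1527/325, -1461/325, -11/13) → (4581/325, 4383/325, 22/13)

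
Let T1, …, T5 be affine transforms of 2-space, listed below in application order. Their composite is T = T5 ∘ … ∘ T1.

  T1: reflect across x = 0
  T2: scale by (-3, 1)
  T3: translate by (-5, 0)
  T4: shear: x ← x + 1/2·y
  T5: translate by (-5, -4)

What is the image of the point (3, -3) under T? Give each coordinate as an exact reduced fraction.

T(p) = (-5/2, -7)

T1 reflect across x = 0: (3, -3) → (-3, -3)
T2 scale by (-3, 1): (-3, -3) → (9, -3)
T3 translate by (-5, 0): (9, -3) → (4, -3)
T4 shear: x ← x + 1/2·y: (4, -3) → (5/2, -3)
T5 translate by (-5, -4): (5/2, -3) → (-5/2, -7)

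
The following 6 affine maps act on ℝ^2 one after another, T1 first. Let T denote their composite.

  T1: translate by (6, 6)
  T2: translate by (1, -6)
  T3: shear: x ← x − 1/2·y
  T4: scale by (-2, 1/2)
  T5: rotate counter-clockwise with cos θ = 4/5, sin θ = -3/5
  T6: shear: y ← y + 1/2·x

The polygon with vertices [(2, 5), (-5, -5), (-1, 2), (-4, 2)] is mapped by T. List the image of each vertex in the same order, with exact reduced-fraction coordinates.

image vertices: (-89/10, 107/20), (-87/10, -19/20), (-37/5, 31/10), (-13/5, 19/10)

T1 translate by (6, 6): (2, 5) → (8, 11); (-5, -5) → (1, 1); (-1, 2) → (5, 8); (-4, 2) → (2, 8)
T2 translate by (1, -6): (8, 11) → (9, 5); (1, 1) → (2, -5); (5, 8) → (6, 2); (2, 8) → (3, 2)
T3 shear: x ← x − 1/2·y: (9, 5) → (13/2, 5); (2, -5) → (9/2, -5); (6, 2) → (5, 2); (3, 2) → (2, 2)
T4 scale by (-2, 1/2): (13/2, 5) → (-13, 5/2); (9/2, -5) → (-9, -5/2); (5, 2) → (-10, 1); (2, 2) → (-4, 1)
T5 rotate counter-clockwise with cos θ = 4/5, sin θ = -3/5: (-13, 5/2) → (-89/10, 49/5); (-9, -5/2) → (-87/10, 17/5); (-10, 1) → (-37/5, 34/5); (-4, 1) → (-13/5, 16/5)
T6 shear: y ← y + 1/2·x: (-89/10, 49/5) → (-89/10, 107/20); (-87/10, 17/5) → (-87/10, -19/20); (-37/5, 34/5) → (-37/5, 31/10); (-13/5, 16/5) → (-13/5, 19/10)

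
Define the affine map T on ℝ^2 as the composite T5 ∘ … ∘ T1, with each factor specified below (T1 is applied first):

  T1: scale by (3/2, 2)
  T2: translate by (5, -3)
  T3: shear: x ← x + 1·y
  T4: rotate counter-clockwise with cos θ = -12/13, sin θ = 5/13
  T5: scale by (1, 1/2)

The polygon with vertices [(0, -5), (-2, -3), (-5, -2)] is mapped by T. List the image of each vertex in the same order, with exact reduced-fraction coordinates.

T1 scale by (3/2, 2): (0, -5) → (0, -10); (-2, -3) → (-3, -6); (-5, -2) → (-15/2, -4)
T2 translate by (5, -3): (0, -10) → (5, -13); (-3, -6) → (2, -9); (-15/2, -4) → (-5/2, -7)
T3 shear: x ← x + 1·y: (5, -13) → (-8, -13); (2, -9) → (-7, -9); (-5/2, -7) → (-19/2, -7)
T4 rotate counter-clockwise with cos θ = -12/13, sin θ = 5/13: (-8, -13) → (161/13, 116/13); (-7, -9) → (129/13, 73/13); (-19/2, -7) → (149/13, 73/26)
T5 scale by (1, 1/2): (161/13, 116/13) → (161/13, 58/13); (129/13, 73/13) → (129/13, 73/26); (149/13, 73/26) → (149/13, 73/52)

image vertices: (161/13, 58/13), (129/13, 73/26), (149/13, 73/52)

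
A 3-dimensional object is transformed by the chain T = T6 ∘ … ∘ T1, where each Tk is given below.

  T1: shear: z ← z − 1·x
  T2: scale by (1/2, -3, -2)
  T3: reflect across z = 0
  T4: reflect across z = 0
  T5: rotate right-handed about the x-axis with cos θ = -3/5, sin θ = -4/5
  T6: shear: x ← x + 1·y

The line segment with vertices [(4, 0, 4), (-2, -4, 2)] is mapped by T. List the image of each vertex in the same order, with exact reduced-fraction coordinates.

image vertices: (2, 0, 0), (-73/5, -68/5, -24/5)

T1 shear: z ← z − 1·x: (4, 0, 4) → (4, 0, 0); (-2, -4, 2) → (-2, -4, 4)
T2 scale by (1/2, -3, -2): (4, 0, 0) → (2, 0, 0); (-2, -4, 4) → (-1, 12, -8)
T3 reflect across z = 0: (2, 0, 0) → (2, 0, 0); (-1, 12, -8) → (-1, 12, 8)
T4 reflect across z = 0: (2, 0, 0) → (2, 0, 0); (-1, 12, 8) → (-1, 12, -8)
T5 rotate right-handed about the x-axis with cos θ = -3/5, sin θ = -4/5: (2, 0, 0) → (2, 0, 0); (-1, 12, -8) → (-1, -68/5, -24/5)
T6 shear: x ← x + 1·y: (2, 0, 0) → (2, 0, 0); (-1, -68/5, -24/5) → (-73/5, -68/5, -24/5)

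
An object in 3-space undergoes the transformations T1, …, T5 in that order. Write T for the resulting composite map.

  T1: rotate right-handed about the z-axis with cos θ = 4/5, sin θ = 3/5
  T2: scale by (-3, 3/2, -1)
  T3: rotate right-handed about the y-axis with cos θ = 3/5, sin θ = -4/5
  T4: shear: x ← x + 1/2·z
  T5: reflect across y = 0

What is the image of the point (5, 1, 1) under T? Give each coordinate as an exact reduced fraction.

T(p) = (-97/10, -57/10, -219/25)

T1 rotate right-handed about the z-axis with cos θ = 4/5, sin θ = 3/5: (5, 1, 1) → (17/5, 19/5, 1)
T2 scale by (-3, 3/2, -1): (17/5, 19/5, 1) → (-51/5, 57/10, -1)
T3 rotate right-handed about the y-axis with cos θ = 3/5, sin θ = -4/5: (-51/5, 57/10, -1) → (-133/25, 57/10, -219/25)
T4 shear: x ← x + 1/2·z: (-133/25, 57/10, -219/25) → (-97/10, 57/10, -219/25)
T5 reflect across y = 0: (-97/10, 57/10, -219/25) → (-97/10, -57/10, -219/25)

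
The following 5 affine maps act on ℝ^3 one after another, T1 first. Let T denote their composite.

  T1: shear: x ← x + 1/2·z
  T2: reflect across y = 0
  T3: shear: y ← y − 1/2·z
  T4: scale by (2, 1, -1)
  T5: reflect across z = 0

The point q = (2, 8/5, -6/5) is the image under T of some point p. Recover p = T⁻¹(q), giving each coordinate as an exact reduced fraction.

p = (8/5, -1, -6/5)

T1 = [1 0 1/2 0; 0 1 0 0; 0 0 1 0; 0 0 0 1]
T2·T1 = [1 0 1/2 0; 0 -1 0 0; 0 0 1 0; 0 0 0 1]
T3·…·T1 = [1 0 1/2 0; 0 -1 -1/2 0; 0 0 1 0; 0 0 0 1]
T4·…·T1 = [2 0 1 0; 0 -1 -1/2 0; 0 0 -1 0; 0 0 0 1]
T5·…·T1 = [2 0 1 0; 0 -1 -1/2 0; 0 0 1 0; 0 0 0 1]
det M = -2; M⁻¹ = [1/2 0 -1/2 0; 0 -1 -1/2 0; 0 0 1 0; 0 0 0 1]
M⁻¹ · (2, 8/5, -6/5)ᵀ = (8/5, -1, -6/5)ᵀ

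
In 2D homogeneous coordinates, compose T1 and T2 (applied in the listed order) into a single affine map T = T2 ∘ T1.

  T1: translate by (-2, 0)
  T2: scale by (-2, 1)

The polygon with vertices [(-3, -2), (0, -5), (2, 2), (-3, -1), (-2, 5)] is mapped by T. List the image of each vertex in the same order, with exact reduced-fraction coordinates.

image vertices: (10, -2), (4, -5), (0, 2), (10, -1), (8, 5)

T1 translate by (-2, 0): (-3, -2) → (-5, -2); (0, -5) → (-2, -5); (2, 2) → (0, 2); (-3, -1) → (-5, -1); (-2, 5) → (-4, 5)
T2 scale by (-2, 1): (-5, -2) → (10, -2); (-2, -5) → (4, -5); (0, 2) → (0, 2); (-5, -1) → (10, -1); (-4, 5) → (8, 5)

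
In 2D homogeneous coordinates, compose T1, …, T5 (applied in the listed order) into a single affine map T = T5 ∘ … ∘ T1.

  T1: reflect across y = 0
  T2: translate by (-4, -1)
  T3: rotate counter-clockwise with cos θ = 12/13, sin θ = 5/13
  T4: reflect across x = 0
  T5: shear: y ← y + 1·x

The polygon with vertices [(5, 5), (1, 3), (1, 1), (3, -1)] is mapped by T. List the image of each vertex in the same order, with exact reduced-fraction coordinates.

image vertices: (-42/13, -109/13), (16/13, -47/13), (2, -1), (12/13, 7/13)

T1 reflect across y = 0: (5, 5) → (5, -5); (1, 3) → (1, -3); (1, 1) → (1, -1); (3, -1) → (3, 1)
T2 translate by (-4, -1): (5, -5) → (1, -6); (1, -3) → (-3, -4); (1, -1) → (-3, -2); (3, 1) → (-1, 0)
T3 rotate counter-clockwise with cos θ = 12/13, sin θ = 5/13: (1, -6) → (42/13, -67/13); (-3, -4) → (-16/13, -63/13); (-3, -2) → (-2, -3); (-1, 0) → (-12/13, -5/13)
T4 reflect across x = 0: (42/13, -67/13) → (-42/13, -67/13); (-16/13, -63/13) → (16/13, -63/13); (-2, -3) → (2, -3); (-12/13, -5/13) → (12/13, -5/13)
T5 shear: y ← y + 1·x: (-42/13, -67/13) → (-42/13, -109/13); (16/13, -63/13) → (16/13, -47/13); (2, -3) → (2, -1); (12/13, -5/13) → (12/13, 7/13)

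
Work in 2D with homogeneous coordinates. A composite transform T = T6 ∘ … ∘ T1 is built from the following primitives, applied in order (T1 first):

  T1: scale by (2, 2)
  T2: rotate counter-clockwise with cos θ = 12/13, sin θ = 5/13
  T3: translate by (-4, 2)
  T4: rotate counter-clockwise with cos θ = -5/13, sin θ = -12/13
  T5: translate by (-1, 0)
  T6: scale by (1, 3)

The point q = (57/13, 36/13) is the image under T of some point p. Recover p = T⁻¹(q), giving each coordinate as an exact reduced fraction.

T1 = [2 0 0; 0 2 0; 0 0 1]
T2·T1 = [24/13 -10/13 0; 10/13 24/13 0; 0 0 1]
T3·…·T1 = [24/13 -10/13 -4; 10/13 24/13 2; 0 0 1]
T4·…·T1 = [0 2 44/13; -2 0 38/13; 0 0 1]
T5·…·T1 = [0 2 31/13; -2 0 38/13; 0 0 1]
T6·…·T1 = [0 2 31/13; -6 0 114/13; 0 0 1]
det M = 12; M⁻¹ = [0 -1/6 19/13; 1/2 0 -31/26; 0 0 1]
M⁻¹ · (57/13, 36/13)ᵀ = (1, 1)ᵀ

p = (1, 1)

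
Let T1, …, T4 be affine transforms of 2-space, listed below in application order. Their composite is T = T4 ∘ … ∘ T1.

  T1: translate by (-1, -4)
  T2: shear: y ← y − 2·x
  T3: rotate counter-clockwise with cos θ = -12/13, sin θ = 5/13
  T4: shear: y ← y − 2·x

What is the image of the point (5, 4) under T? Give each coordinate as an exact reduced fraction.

T(p) = (-8/13, 132/13)

T1 translate by (-1, -4): (5, 4) → (4, 0)
T2 shear: y ← y − 2·x: (4, 0) → (4, -8)
T3 rotate counter-clockwise with cos θ = -12/13, sin θ = 5/13: (4, -8) → (-8/13, 116/13)
T4 shear: y ← y − 2·x: (-8/13, 116/13) → (-8/13, 132/13)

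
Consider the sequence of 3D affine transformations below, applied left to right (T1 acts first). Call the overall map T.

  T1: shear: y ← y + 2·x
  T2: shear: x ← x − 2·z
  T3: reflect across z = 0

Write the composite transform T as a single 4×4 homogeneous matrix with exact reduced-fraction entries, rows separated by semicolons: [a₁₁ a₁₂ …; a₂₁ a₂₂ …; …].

T = [1 0 -2 0; 2 1 0 0; 0 0 -1 0; 0 0 0 1]

T1 = [1 0 0 0; 2 1 0 0; 0 0 1 0; 0 0 0 1]
T2·T1 = [1 0 -2 0; 2 1 0 0; 0 0 1 0; 0 0 0 1]
T3·…·T1 = [1 0 -2 0; 2 1 0 0; 0 0 -1 0; 0 0 0 1]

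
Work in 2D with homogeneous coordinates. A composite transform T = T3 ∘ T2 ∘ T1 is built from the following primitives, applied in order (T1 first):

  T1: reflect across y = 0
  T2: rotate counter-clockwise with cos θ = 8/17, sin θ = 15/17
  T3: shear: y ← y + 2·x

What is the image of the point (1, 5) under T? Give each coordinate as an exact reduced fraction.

T1 reflect across y = 0: (1, 5) → (1, -5)
T2 rotate counter-clockwise with cos θ = 8/17, sin θ = 15/17: (1, -5) → (83/17, -25/17)
T3 shear: y ← y + 2·x: (83/17, -25/17) → (83/17, 141/17)

T(p) = (83/17, 141/17)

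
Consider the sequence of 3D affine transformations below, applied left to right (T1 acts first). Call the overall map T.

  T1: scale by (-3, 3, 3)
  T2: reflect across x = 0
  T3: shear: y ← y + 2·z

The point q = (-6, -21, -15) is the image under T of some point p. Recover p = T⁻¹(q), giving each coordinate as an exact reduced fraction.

T1 = [-3 0 0 0; 0 3 0 0; 0 0 3 0; 0 0 0 1]
T2·T1 = [3 0 0 0; 0 3 0 0; 0 0 3 0; 0 0 0 1]
T3·…·T1 = [3 0 0 0; 0 3 6 0; 0 0 3 0; 0 0 0 1]
det M = 27; M⁻¹ = [1/3 0 0 0; 0 1/3 -2/3 0; 0 0 1/3 0; 0 0 0 1]
M⁻¹ · (-6, -21, -15)ᵀ = (-2, 3, -5)ᵀ

p = (-2, 3, -5)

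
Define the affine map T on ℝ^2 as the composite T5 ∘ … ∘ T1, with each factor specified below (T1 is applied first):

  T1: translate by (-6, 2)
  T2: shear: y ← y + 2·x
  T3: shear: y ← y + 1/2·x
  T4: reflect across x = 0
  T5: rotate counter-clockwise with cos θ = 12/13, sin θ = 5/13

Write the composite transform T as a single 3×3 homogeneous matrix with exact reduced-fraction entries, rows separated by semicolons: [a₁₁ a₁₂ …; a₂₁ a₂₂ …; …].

T1 = [1 0 -6; 0 1 2; 0 0 1]
T2·T1 = [1 0 -6; 2 1 -10; 0 0 1]
T3·…·T1 = [1 0 -6; 5/2 1 -13; 0 0 1]
T4·…·T1 = [-1 0 6; 5/2 1 -13; 0 0 1]
T5·…·T1 = [-49/26 -5/13 137/13; 25/13 12/13 -126/13; 0 0 1]

T = [-49/26 -5/13 137/13; 25/13 12/13 -126/13; 0 0 1]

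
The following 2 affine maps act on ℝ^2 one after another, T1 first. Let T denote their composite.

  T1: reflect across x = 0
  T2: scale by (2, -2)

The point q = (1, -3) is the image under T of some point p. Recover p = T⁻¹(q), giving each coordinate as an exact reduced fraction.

T1 = [-1 0 0; 0 1 0; 0 0 1]
T2·T1 = [-2 0 0; 0 -2 0; 0 0 1]
det M = 4; M⁻¹ = [-1/2 0 0; 0 -1/2 0; 0 0 1]
M⁻¹ · (1, -3)ᵀ = (-1/2, 3/2)ᵀ

p = (-1/2, 3/2)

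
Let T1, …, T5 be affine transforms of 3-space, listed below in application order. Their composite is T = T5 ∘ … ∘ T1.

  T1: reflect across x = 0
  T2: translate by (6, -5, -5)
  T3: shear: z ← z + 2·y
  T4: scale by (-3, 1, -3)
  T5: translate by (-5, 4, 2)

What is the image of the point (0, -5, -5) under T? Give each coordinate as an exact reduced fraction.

T(p) = (-23, -6, 92)

T1 reflect across x = 0: (0, -5, -5) → (0, -5, -5)
T2 translate by (6, -5, -5): (0, -5, -5) → (6, -10, -10)
T3 shear: z ← z + 2·y: (6, -10, -10) → (6, -10, -30)
T4 scale by (-3, 1, -3): (6, -10, -30) → (-18, -10, 90)
T5 translate by (-5, 4, 2): (-18, -10, 90) → (-23, -6, 92)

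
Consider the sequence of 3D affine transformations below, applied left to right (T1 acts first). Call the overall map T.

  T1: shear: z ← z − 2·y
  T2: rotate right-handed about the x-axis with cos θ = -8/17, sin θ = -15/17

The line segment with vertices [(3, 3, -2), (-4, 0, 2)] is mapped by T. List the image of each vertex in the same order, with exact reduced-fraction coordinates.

image vertices: (3, -144/17, 19/17), (-4, 30/17, -16/17)

T1 shear: z ← z − 2·y: (3, 3, -2) → (3, 3, -8); (-4, 0, 2) → (-4, 0, 2)
T2 rotate right-handed about the x-axis with cos θ = -8/17, sin θ = -15/17: (3, 3, -8) → (3, -144/17, 19/17); (-4, 0, 2) → (-4, 30/17, -16/17)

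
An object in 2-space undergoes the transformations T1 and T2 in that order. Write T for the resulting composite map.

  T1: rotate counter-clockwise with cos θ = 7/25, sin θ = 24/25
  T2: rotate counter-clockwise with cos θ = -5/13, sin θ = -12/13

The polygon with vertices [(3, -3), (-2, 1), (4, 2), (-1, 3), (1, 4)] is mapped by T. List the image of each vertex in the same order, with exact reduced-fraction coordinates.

image vertices: (147/325, -1371/325), (-302/325, 661/325), (284/65, -62/65), (359/325, 963/325), (1069/325, 808/325)

T1 rotate counter-clockwise with cos θ = 7/25, sin θ = 24/25: (3, -3) → (93/25, 51/25); (-2, 1) → (-38/25, -41/25); (4, 2) → (-4/5, 22/5); (-1, 3) → (-79/25, -3/25); (1, 4) → (-89/25, 52/25)
T2 rotate counter-clockwise with cos θ = -5/13, sin θ = -12/13: (93/25, 51/25) → (147/325, -1371/325); (-38/25, -41/25) → (-302/325, 661/325); (-4/5, 22/5) → (284/65, -62/65); (-79/25, -3/25) → (359/325, 963/325); (-89/25, 52/25) → (1069/325, 808/325)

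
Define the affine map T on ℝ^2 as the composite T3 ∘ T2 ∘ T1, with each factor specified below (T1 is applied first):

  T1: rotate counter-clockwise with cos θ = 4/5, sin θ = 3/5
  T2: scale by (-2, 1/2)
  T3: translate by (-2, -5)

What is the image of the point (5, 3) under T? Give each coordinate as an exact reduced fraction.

T(p) = (-32/5, -23/10)

T1 rotate counter-clockwise with cos θ = 4/5, sin θ = 3/5: (5, 3) → (11/5, 27/5)
T2 scale by (-2, 1/2): (11/5, 27/5) → (-22/5, 27/10)
T3 translate by (-2, -5): (-22/5, 27/10) → (-32/5, -23/10)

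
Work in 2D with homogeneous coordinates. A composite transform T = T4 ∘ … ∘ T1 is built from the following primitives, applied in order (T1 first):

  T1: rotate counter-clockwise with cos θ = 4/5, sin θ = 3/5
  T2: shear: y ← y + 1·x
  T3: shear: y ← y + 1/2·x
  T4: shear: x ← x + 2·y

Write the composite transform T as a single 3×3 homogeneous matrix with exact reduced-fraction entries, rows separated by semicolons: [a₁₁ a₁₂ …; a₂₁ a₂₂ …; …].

T = [22/5 -4/5 0; 9/5 -1/10 0; 0 0 1]

T1 = [4/5 -3/5 0; 3/5 4/5 0; 0 0 1]
T2·T1 = [4/5 -3/5 0; 7/5 1/5 0; 0 0 1]
T3·…·T1 = [4/5 -3/5 0; 9/5 -1/10 0; 0 0 1]
T4·…·T1 = [22/5 -4/5 0; 9/5 -1/10 0; 0 0 1]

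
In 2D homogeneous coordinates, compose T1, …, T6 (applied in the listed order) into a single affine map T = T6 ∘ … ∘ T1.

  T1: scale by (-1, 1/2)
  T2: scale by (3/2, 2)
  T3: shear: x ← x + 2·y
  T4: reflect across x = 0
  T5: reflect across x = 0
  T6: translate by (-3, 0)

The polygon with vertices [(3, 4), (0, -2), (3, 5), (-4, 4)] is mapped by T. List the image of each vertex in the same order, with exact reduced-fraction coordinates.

T1 scale by (-1, 1/2): (3, 4) → (-3, 2); (0, -2) → (0, -1); (3, 5) → (-3, 5/2); (-4, 4) → (4, 2)
T2 scale by (3/2, 2): (-3, 2) → (-9/2, 4); (0, -1) → (0, -2); (-3, 5/2) → (-9/2, 5); (4, 2) → (6, 4)
T3 shear: x ← x + 2·y: (-9/2, 4) → (7/2, 4); (0, -2) → (-4, -2); (-9/2, 5) → (11/2, 5); (6, 4) → (14, 4)
T4 reflect across x = 0: (7/2, 4) → (-7/2, 4); (-4, -2) → (4, -2); (11/2, 5) → (-11/2, 5); (14, 4) → (-14, 4)
T5 reflect across x = 0: (-7/2, 4) → (7/2, 4); (4, -2) → (-4, -2); (-11/2, 5) → (11/2, 5); (-14, 4) → (14, 4)
T6 translate by (-3, 0): (7/2, 4) → (1/2, 4); (-4, -2) → (-7, -2); (11/2, 5) → (5/2, 5); (14, 4) → (11, 4)

image vertices: (1/2, 4), (-7, -2), (5/2, 5), (11, 4)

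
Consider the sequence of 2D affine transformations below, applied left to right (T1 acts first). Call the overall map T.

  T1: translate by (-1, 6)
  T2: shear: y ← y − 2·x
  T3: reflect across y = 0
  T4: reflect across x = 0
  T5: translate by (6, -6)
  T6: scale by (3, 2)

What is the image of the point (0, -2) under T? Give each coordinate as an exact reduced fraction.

T1 translate by (-1, 6): (0, -2) → (-1, 4)
T2 shear: y ← y − 2·x: (-1, 4) → (-1, 6)
T3 reflect across y = 0: (-1, 6) → (-1, -6)
T4 reflect across x = 0: (-1, -6) → (1, -6)
T5 translate by (6, -6): (1, -6) → (7, -12)
T6 scale by (3, 2): (7, -12) → (21, -24)

T(p) = (21, -24)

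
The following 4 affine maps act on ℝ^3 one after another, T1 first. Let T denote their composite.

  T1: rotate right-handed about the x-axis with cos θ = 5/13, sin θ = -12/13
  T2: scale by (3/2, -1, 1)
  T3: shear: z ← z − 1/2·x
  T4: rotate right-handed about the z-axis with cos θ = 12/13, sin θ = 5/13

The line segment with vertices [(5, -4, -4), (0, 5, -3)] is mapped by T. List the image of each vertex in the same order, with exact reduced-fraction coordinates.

image vertices: (830/169, 2607/338, -83/52), (-55/169, 132/169, -75/13)

T1 rotate right-handed about the x-axis with cos θ = 5/13, sin θ = -12/13: (5, -4, -4) → (5, -68/13, 28/13); (0, 5, -3) → (0, -11/13, -75/13)
T2 scale by (3/2, -1, 1): (5, -68/13, 28/13) → (15/2, 68/13, 28/13); (0, -11/13, -75/13) → (0, 11/13, -75/13)
T3 shear: z ← z − 1/2·x: (15/2, 68/13, 28/13) → (15/2, 68/13, -83/52); (0, 11/13, -75/13) → (0, 11/13, -75/13)
T4 rotate right-handed about the z-axis with cos θ = 12/13, sin θ = 5/13: (15/2, 68/13, -83/52) → (830/169, 2607/338, -83/52); (0, 11/13, -75/13) → (-55/169, 132/169, -75/13)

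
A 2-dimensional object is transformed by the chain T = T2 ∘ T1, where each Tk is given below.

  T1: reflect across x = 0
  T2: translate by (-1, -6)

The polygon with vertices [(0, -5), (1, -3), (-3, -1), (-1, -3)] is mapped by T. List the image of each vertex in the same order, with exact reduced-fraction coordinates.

T1 reflect across x = 0: (0, -5) → (0, -5); (1, -3) → (-1, -3); (-3, -1) → (3, -1); (-1, -3) → (1, -3)
T2 translate by (-1, -6): (0, -5) → (-1, -11); (-1, -3) → (-2, -9); (3, -1) → (2, -7); (1, -3) → (0, -9)

image vertices: (-1, -11), (-2, -9), (2, -7), (0, -9)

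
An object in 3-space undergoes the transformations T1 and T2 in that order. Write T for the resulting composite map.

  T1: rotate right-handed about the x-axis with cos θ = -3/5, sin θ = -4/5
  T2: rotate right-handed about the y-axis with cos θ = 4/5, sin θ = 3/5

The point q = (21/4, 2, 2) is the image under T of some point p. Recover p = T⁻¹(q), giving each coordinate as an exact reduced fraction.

T1 = [1 0 0 0; 0 -3/5 4/5 0; 0 -4/5 -3/5 0; 0 0 0 1]
T2·T1 = [4/5 -12/25 -9/25 0; 0 -3/5 4/5 0; -3/5 -16/25 -12/25 0; 0 0 0 1]
det M = 1; M⁻¹ = [4/5 0 -3/5 0; -12/25 -3/5 -16/25 0; -9/25 4/5 -12/25 0; 0 0 0 1]
M⁻¹ · (21/4, 2, 2)ᵀ = (3, -5, -5/4)ᵀ

p = (3, -5, -5/4)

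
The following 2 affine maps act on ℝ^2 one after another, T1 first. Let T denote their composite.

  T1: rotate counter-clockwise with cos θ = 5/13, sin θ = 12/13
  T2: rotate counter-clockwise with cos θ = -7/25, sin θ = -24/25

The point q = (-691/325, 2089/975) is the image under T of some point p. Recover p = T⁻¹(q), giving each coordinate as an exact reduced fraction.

p = (-3, 1/3)

T1 = [5/13 -12/13 0; 12/13 5/13 0; 0 0 1]
T2·T1 = [253/325 204/325 0; -204/325 253/325 0; 0 0 1]
det M = 1; M⁻¹ = [253/325 -204/325 0; 204/325 253/325 0; 0 0 1]
M⁻¹ · (-691/325, 2089/975)ᵀ = (-3, 1/3)ᵀ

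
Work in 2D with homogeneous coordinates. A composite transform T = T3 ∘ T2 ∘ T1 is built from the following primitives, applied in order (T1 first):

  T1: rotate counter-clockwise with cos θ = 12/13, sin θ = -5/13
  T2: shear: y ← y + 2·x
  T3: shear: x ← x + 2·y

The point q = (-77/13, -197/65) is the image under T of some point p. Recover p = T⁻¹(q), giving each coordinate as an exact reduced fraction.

p = (7/5, -3)

T1 = [12/13 5/13 0; -5/13 12/13 0; 0 0 1]
T2·T1 = [12/13 5/13 0; 19/13 22/13 0; 0 0 1]
T3·…·T1 = [50/13 49/13 0; 19/13 22/13 0; 0 0 1]
det M = 1; M⁻¹ = [22/13 -49/13 0; -19/13 50/13 0; 0 0 1]
M⁻¹ · (-77/13, -197/65)ᵀ = (7/5, -3)ᵀ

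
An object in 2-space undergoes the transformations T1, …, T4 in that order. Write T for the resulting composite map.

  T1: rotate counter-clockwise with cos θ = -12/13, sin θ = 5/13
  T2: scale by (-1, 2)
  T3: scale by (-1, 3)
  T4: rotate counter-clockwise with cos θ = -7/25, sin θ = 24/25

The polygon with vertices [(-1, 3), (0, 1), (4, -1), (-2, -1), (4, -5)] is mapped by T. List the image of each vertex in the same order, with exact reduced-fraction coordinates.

image vertices: (237/13, 66/13), (1763/325, 384/325), (-4307/325, -2376/325), (-491/325, 612/325), (-11359/325, -3912/325)

T1 rotate counter-clockwise with cos θ = -12/13, sin θ = 5/13: (-1, 3) → (-3/13, -41/13); (0, 1) → (-5/13, -12/13); (4, -1) → (-43/13, 32/13); (-2, -1) → (29/13, 2/13); (4, -5) → (-23/13, 80/13)
T2 scale by (-1, 2): (-3/13, -41/13) → (3/13, -82/13); (-5/13, -12/13) → (5/13, -24/13); (-43/13, 32/13) → (43/13, 64/13); (29/13, 2/13) → (-29/13, 4/13); (-23/13, 80/13) → (23/13, 160/13)
T3 scale by (-1, 3): (3/13, -82/13) → (-3/13, -246/13); (5/13, -24/13) → (-5/13, -72/13); (43/13, 64/13) → (-43/13, 192/13); (-29/13, 4/13) → (29/13, 12/13); (23/13, 160/13) → (-23/13, 480/13)
T4 rotate counter-clockwise with cos θ = -7/25, sin θ = 24/25: (-3/13, -246/13) → (237/13, 66/13); (-5/13, -72/13) → (1763/325, 384/325); (-43/13, 192/13) → (-4307/325, -2376/325); (29/13, 12/13) → (-491/325, 612/325); (-23/13, 480/13) → (-11359/325, -3912/325)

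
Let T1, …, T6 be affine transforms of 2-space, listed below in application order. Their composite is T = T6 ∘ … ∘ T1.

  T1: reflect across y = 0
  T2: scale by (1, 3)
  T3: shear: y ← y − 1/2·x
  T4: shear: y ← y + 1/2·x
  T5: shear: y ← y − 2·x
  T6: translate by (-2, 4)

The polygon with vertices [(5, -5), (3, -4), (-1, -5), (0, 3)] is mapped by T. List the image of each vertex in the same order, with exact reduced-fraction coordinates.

image vertices: (3, 9), (1, 10), (-3, 21), (-2, -5)

T1 reflect across y = 0: (5, -5) → (5, 5); (3, -4) → (3, 4); (-1, -5) → (-1, 5); (0, 3) → (0, -3)
T2 scale by (1, 3): (5, 5) → (5, 15); (3, 4) → (3, 12); (-1, 5) → (-1, 15); (0, -3) → (0, -9)
T3 shear: y ← y − 1/2·x: (5, 15) → (5, 25/2); (3, 12) → (3, 21/2); (-1, 15) → (-1, 31/2); (0, -9) → (0, -9)
T4 shear: y ← y + 1/2·x: (5, 25/2) → (5, 15); (3, 21/2) → (3, 12); (-1, 31/2) → (-1, 15); (0, -9) → (0, -9)
T5 shear: y ← y − 2·x: (5, 15) → (5, 5); (3, 12) → (3, 6); (-1, 15) → (-1, 17); (0, -9) → (0, -9)
T6 translate by (-2, 4): (5, 5) → (3, 9); (3, 6) → (1, 10); (-1, 17) → (-3, 21); (0, -9) → (-2, -5)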